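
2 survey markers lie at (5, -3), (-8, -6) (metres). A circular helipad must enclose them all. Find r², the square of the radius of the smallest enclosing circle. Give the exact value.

44.5

The smallest circle enclosing two points has them as diameter endpoints.
Centre = midpoint = (-1.5, -4.5); r² = |(5, -3)−(-8, -6)|²/4 = 178/4 = 44.5.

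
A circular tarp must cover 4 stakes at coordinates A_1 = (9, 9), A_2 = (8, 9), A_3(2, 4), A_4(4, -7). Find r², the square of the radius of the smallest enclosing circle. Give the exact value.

70.25

By Welzl's lemma the MEC is supported by two points (diametrically opposite) or three points (on a circumcircle).
The farthest pair is A_1–A_4 with squared distance 281. The circle on this segment as diameter has centre (6.5, 1) and r² = 281/4 = 70.25.
Check A_2: distance² to centre = 66.25 ≤ 70.25, so it lies inside.
All remaining points lie in this disk, and no smaller disk contains both endpoints, so this is the minimum enclosing circle.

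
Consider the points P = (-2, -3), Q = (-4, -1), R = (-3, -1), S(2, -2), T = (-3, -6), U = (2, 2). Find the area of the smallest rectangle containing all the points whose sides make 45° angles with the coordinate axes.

45.5

In coordinates u = x + y, v = x − y the rectangle is axis-aligned; the map (x,y)→(u,v) scales areas by 2.
u-values: -5, -5, -4, 0, -9, 4; range = 4 − (-9) = 13.
v-values: 1, -3, -2, 4, 3, 0; range = 4 − (-3) = 7.
Area = (13 × 7) / 2 = 45.5.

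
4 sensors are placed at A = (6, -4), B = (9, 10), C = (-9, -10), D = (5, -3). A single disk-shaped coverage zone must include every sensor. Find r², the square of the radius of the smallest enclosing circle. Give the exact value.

181

A smallest enclosing disk is always determined by at most three of the input points on its boundary.
The farthest pair is B–C with squared distance 724. The circle on this segment as diameter has centre (0, 0) and r² = 724/4 = 181.
Check A: distance² to centre = 52 ≤ 181, so it lies inside.
All remaining points lie in this disk, and no smaller disk contains both endpoints, so this is the minimum enclosing circle.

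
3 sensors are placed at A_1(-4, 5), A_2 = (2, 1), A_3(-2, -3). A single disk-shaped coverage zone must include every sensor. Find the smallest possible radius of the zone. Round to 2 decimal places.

4.20

Side lengths²: A_1A_2² = 52, A_1A_3² = 68, A_2A_3² = 32.
Since A_1A_3² = 68 < 52 + 32 = 84, the triangle is acute, so the smallest enclosing circle is the circumcircle.
Circumcentre = (-2.2, 1.2), r² = 17.68.
r = √(17.68) ≈ 4.20.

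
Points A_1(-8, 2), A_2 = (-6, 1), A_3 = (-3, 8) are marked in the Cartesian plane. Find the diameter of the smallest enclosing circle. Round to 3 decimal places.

7.824

Side lengths²: A_1A_2² = 5, A_1A_3² = 61, A_2A_3² = 58.
Since A_1A_3² = 61 < 58 + 5 = 63, the triangle is acute, so the smallest enclosing circle is the circumcircle.
Circumcentre = (-181/34, 165/34), r² = 8845/578.
Diameter = 2r = 2√(8845/578) ≈ 7.824.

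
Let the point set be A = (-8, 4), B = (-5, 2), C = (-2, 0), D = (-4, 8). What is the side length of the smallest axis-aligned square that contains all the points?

The bounding box has width 6 and height 8.
An axis-aligned square enclosing the set must have side ≥ max(width, height).
So the minimum side is max(6, 8) = 8.

8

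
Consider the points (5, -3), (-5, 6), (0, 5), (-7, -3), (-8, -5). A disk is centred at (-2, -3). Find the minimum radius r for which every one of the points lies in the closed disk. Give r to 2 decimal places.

The required radius is the distance from (-2, -3) to the farthest point.
Squared distances: 49, 90, 68, 25, 40.
Maximum is 90, attained at (-5, 6).
r = √90 ≈ 9.49.

9.49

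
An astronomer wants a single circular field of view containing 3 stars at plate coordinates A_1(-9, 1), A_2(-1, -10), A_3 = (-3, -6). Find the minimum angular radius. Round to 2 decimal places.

6.80

Side lengths²: A_1A_2² = 185, A_1A_3² = 85, A_2A_3² = 20.
Since A_1A_2² = 185 ≥ 85 + 20 = 105, the angle opposite A_1A_2 is not acute, so the smallest enclosing circle has A_1A_2 as diameter.
Centre = midpoint of A_1A_2 = (-5, -4.5), r² = 185/4 = 46.25.
r = √(46.25) ≈ 6.80.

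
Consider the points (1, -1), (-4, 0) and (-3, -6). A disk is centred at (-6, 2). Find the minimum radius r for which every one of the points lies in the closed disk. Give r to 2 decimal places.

The required radius is the distance from (-6, 2) to the farthest point.
Squared distances: 58, 8, 73.
Maximum is 73, attained at (-3, -6).
r = √73 ≈ 8.54.

8.54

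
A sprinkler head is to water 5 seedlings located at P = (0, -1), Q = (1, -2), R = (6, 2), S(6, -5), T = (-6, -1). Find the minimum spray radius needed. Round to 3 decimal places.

6.519

By Welzl's lemma the MEC is supported by two points (diametrically opposite) or three points (on a circumcircle).
The minimum enclosing circle is determined by three boundary points: R, S, T.
Their circumcentre is (0.5, -1.5) with r² = 42.5.
The farthest remaining point P is at distance² 0.5 ≤ 42.5.
r = √(42.5) ≈ 6.519.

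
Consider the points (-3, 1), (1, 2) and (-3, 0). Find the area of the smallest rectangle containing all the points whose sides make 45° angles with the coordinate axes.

9

In coordinates u = x + y, v = x − y the rectangle is axis-aligned; the map (x,y)→(u,v) scales areas by 2.
u-values: -2, 3, -3; range = 3 − (-3) = 6.
v-values: -4, -1, -3; range = -1 − (-4) = 3.
Area = (6 × 3) / 2 = 9.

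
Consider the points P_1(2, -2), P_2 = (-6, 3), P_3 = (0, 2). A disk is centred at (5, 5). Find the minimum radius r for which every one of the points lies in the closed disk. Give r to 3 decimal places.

The required radius is the distance from (5, 5) to the farthest point.
Squared distances: 58, 125, 34.
Maximum is 125, attained at P_2.
r = √125 ≈ 11.180.

11.180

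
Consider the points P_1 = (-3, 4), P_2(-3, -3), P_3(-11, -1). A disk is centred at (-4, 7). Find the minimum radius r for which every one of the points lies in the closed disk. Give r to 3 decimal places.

10.630

The required radius is the distance from (-4, 7) to the farthest point.
Squared distances: 10, 101, 113.
Maximum is 113, attained at P_3.
r = √113 ≈ 10.630.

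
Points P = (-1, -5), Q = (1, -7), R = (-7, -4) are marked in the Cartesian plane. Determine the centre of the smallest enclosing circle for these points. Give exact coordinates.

(-3, -5.5)

Side lengths²: PQ² = 8, PR² = 37, QR² = 73.
Since QR² = 73 ≥ 37 + 8 = 45, the angle opposite QR is not acute, so the smallest enclosing circle has QR as diameter.
Centre = midpoint of QR = (-3, -5.5), r² = 73/4 = 18.25.
Centre = (-3, -5.5).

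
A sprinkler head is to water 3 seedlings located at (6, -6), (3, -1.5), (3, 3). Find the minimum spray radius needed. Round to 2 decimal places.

Call the three points A, B, C in the order given.
Side lengths²: AB² = 29.25, AC² = 90, BC² = 20.25.
Since AC² = 90 ≥ 29.25 + 20.25 = 49.5, the angle opposite AC is not acute, so the smallest enclosing circle has AC as diameter.
Centre = midpoint of AC = (4.5, -1.5), r² = 90/4 = 22.5.
r = √(22.5) ≈ 4.74.

4.74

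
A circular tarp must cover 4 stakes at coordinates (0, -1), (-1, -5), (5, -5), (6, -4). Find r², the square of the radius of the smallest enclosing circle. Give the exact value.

2125/162

A smallest enclosing disk is always determined by at most three of the input points on its boundary.
The minimum enclosing circle is determined by three boundary points: (0, -1), (-1, -5), (6, -4).
Their circumcentre is (43/18, -67/18) with r² = 2125/162.
The farthest remaining point (5, -5) is at distance² 1369/162 ≤ 2125/162.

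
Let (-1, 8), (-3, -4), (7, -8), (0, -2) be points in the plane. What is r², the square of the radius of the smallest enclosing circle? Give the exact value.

80

A smallest enclosing disk is always determined by at most three of the input points on its boundary.
The farthest pair is (-1, 8)–(7, -8) with squared distance 320. The circle on this segment as diameter has centre (3, 0) and r² = 320/4 = 80.
Check (-3, -4): distance² to centre = 52 ≤ 80, so it lies inside.
All remaining points lie in this disk, and no smaller disk contains both endpoints, so this is the minimum enclosing circle.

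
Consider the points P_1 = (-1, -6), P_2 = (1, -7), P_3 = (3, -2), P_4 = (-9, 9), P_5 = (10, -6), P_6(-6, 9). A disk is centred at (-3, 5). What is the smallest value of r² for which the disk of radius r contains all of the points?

The required radius is the distance from (-3, 5) to the farthest point.
Squared distances: 125, 160, 85, 52, 290, 25.
Maximum is 290, attained at P_5.

290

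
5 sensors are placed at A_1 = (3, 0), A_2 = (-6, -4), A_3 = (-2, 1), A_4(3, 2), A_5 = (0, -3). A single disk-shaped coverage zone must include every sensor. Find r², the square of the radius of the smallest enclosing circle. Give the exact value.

The minimum enclosing circle of a finite set is fixed by two of the points (as a diameter) or three (as a circumcircle).
The farthest pair is A_2–A_4 with squared distance 117. The circle on this segment as diameter has centre (-1.5, -1) and r² = 117/4 = 29.25.
Check A_1: distance² to centre = 21.25 ≤ 29.25, so it lies inside.
All remaining points lie in this disk, and no smaller disk contains both endpoints, so this is the minimum enclosing circle.

29.25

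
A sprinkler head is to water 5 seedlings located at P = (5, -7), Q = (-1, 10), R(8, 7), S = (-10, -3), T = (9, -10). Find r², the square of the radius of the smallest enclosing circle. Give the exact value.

The minimum enclosing circle is determined by three boundary points: Q, S, T.
Their circumcentre is (44/31, -40/31) with r² = 128125/961.
The farthest remaining point R is at distance² 107665/961 ≤ 128125/961.

128125/961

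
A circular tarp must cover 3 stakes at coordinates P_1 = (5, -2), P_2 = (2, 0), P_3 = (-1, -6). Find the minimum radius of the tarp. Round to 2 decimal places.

3.63

Side lengths²: P_1P_2² = 13, P_1P_3² = 52, P_2P_3² = 45.
Since P_1P_3² = 52 < 45 + 13 = 58, the triangle is acute, so the smallest enclosing circle is the circumcircle.
Circumcentre = (1.75, -3.625), r² = 13.203125.
r = √(13.203125) ≈ 3.63.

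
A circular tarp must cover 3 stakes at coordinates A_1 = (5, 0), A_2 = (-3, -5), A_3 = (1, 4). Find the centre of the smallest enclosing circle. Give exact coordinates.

Side lengths²: A_1A_2² = 89, A_1A_3² = 32, A_2A_3² = 97.
Since A_2A_3² = 97 < 89 + 32 = 121, the triangle is acute, so the smallest enclosing circle is the circumcircle.
Circumcentre = (1/26, -25/26), r² = 8633/338.
Centre = (1/26, -25/26).

(1/26, -25/26)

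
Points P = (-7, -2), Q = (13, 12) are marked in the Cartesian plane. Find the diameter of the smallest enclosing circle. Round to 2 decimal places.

24.41

The smallest circle enclosing two points has them as diameter endpoints.
Centre = midpoint = (3, 5); r² = |PQ|²/4 = 596/4 = 149.
Diameter = 2r = 2√149 ≈ 24.41.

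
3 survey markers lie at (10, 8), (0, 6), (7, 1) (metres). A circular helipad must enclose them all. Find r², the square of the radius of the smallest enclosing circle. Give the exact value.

Call the three points A, B, C in the order given.
Side lengths²: AB² = 104, AC² = 58, BC² = 74.
Since AB² = 104 < 74 + 58 = 132, the triangle is acute, so the smallest enclosing circle is the circumcircle.
Circumcentre = (5.21875, 5.90625), r² = 27.244140625.

27.244140625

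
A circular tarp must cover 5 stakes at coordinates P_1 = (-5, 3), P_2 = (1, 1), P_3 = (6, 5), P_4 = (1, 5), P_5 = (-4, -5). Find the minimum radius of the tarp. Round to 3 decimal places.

The farthest pair is P_3–P_5 with squared distance 200. The circle on this segment as diameter has centre (1, 0) and r² = 200/4 = 50.
Check P_1: distance² to centre = 45 ≤ 50, so it lies inside.
All remaining points lie in this disk, and no smaller disk contains both endpoints, so this is the minimum enclosing circle.
r = √50 ≈ 7.071.

7.071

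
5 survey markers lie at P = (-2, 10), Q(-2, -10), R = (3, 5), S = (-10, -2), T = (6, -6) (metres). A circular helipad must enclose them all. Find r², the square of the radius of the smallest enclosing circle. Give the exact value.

By Welzl's lemma the MEC is supported by two points (diametrically opposite) or three points (on a circumcircle).
The farthest pair is P–Q with squared distance 400. The circle on this segment as diameter has centre (-2, 0) and r² = 400/4 = 100.
Check R: distance² to centre = 50 ≤ 100, so it lies inside.
All remaining points lie in this disk, and no smaller disk contains both endpoints, so this is the minimum enclosing circle.

100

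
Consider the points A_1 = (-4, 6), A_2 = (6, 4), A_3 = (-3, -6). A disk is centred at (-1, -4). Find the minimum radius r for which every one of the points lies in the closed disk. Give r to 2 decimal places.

The required radius is the distance from (-1, -4) to the farthest point.
Squared distances: 109, 113, 8.
Maximum is 113, attained at A_2.
r = √113 ≈ 10.63.

10.63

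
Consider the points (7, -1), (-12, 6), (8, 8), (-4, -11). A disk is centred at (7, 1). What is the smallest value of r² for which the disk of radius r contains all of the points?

386

The required radius is the distance from (7, 1) to the farthest point.
Squared distances: 4, 386, 50, 265.
Maximum is 386, attained at (-12, 6).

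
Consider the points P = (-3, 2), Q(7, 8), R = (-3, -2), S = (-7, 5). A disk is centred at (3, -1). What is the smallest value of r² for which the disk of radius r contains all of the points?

The required radius is the distance from (3, -1) to the farthest point.
Squared distances: 45, 97, 37, 136.
Maximum is 136, attained at S.

136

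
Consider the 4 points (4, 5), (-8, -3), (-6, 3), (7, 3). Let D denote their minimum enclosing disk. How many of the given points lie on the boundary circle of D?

A smallest enclosing disk is always determined by at most three of the input points on its boundary.
The farthest pair is (-8, -3)–(7, 3) with squared distance 261. The circle on this segment as diameter has centre (-0.5, 0) and r² = 261/4 = 65.25.
Check (4, 5): distance² to centre = 45.25 ≤ 65.25, so it lies inside.
All remaining points lie in this disk, and no smaller disk contains both endpoints, so this is the minimum enclosing circle.
The points at distance exactly r from the centre are (-8, -3), (7, 3) — 2 points.

2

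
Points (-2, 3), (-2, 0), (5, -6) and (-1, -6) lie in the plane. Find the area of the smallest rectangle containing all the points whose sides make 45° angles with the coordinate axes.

64

In coordinates u = x + y, v = x − y the rectangle is axis-aligned; the map (x,y)→(u,v) scales areas by 2.
u-values: 1, -2, -1, -7; range = 1 − (-7) = 8.
v-values: -5, -2, 11, 5; range = 11 − (-5) = 16.
Area = (8 × 16) / 2 = 64.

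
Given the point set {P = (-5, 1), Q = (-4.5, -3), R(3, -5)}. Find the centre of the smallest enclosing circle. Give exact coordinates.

(-1, -2)

Side lengths²: PQ² = 16.25, PR² = 100, QR² = 60.25.
Since PR² = 100 ≥ 60.25 + 16.25 = 76.5, the angle opposite PR is not acute, so the smallest enclosing circle has PR as diameter.
Centre = midpoint of PR = (-1, -2), r² = 100/4 = 25.
Centre = (-1, -2).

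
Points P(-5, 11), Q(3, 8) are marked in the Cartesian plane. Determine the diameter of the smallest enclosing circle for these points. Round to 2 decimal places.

The smallest circle enclosing two points has them as diameter endpoints.
Centre = midpoint = (-1, 9.5); r² = |PQ|²/4 = 73/4 = 18.25.
Diameter = 2r = 2√(18.25) ≈ 8.54.

8.54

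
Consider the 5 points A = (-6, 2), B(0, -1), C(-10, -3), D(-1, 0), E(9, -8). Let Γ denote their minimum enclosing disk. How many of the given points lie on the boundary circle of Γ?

2

The farthest pair is C–E with squared distance 386. The circle on this segment as diameter has centre (-0.5, -5.5) and r² = 386/4 = 96.5.
Check A: distance² to centre = 86.5 ≤ 96.5, so it lies inside.
All remaining points lie in this disk, and no smaller disk contains both endpoints, so this is the minimum enclosing circle.
The points at distance exactly r from the centre are C, E — 2 points.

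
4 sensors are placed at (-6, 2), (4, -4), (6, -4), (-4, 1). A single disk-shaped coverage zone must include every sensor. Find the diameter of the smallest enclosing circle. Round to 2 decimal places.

13.42

The farthest pair is (-6, 2)–(6, -4) with squared distance 180. The circle on this segment as diameter has centre (0, -1) and r² = 180/4 = 45.
Check (4, -4): distance² to centre = 25 ≤ 45, so it lies inside.
All remaining points lie in this disk, and no smaller disk contains both endpoints, so this is the minimum enclosing circle.
Diameter = 2r = 2√45 ≈ 13.42.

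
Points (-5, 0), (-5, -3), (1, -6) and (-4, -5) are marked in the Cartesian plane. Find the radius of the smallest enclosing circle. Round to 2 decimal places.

The farthest pair is (-5, 0)–(1, -6) with squared distance 72. The circle on this segment as diameter has centre (-2, -3) and r² = 72/4 = 18.
Check (-5, -3): distance² to centre = 9 ≤ 18, so it lies inside.
All remaining points lie in this disk, and no smaller disk contains both endpoints, so this is the minimum enclosing circle.
r = √18 ≈ 4.24.

4.24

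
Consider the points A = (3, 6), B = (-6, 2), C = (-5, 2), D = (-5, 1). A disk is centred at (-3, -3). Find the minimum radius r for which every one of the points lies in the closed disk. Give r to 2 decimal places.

10.82

The required radius is the distance from (-3, -3) to the farthest point.
Squared distances: 117, 34, 29, 20.
Maximum is 117, attained at A.
r = √117 ≈ 10.82.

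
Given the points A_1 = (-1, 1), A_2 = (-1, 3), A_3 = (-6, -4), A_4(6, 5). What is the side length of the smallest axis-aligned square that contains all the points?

12

The bounding box has width 12 and height 9.
An axis-aligned square enclosing the set must have side ≥ max(width, height).
So the minimum side is max(12, 9) = 12.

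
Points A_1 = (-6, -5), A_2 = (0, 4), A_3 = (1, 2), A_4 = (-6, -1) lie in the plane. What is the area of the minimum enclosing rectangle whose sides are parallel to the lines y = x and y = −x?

30

In coordinates u = x + y, v = x − y the rectangle is axis-aligned; the map (x,y)→(u,v) scales areas by 2.
u-values: -11, 4, 3, -7; range = 4 − (-11) = 15.
v-values: -1, -4, -1, -5; range = -1 − (-5) = 4.
Area = (15 × 4) / 2 = 30.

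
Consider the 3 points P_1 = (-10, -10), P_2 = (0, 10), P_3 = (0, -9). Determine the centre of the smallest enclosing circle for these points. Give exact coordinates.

(-5, 0)

Side lengths²: P_1P_2² = 500, P_1P_3² = 101, P_2P_3² = 361.
Since P_1P_2² = 500 ≥ 361 + 101 = 462, the angle opposite P_1P_2 is not acute, so the smallest enclosing circle has P_1P_2 as diameter.
Centre = midpoint of P_1P_2 = (-5, 0), r² = 500/4 = 125.
Centre = (-5, 0).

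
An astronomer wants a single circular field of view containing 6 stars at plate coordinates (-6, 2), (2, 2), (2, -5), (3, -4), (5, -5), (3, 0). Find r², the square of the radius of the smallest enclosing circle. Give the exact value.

The farthest pair is (-6, 2)–(5, -5) with squared distance 170. The circle on this segment as diameter has centre (-0.5, -1.5) and r² = 170/4 = 42.5.
Check (2, 2): distance² to centre = 18.5 ≤ 42.5, so it lies inside.
All remaining points lie in this disk, and no smaller disk contains both endpoints, so this is the minimum enclosing circle.

42.5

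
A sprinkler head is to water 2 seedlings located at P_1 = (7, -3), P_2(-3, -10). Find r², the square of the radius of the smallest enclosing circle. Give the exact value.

37.25

The smallest circle enclosing two points has them as diameter endpoints.
Centre = midpoint = (2, -6.5); r² = |P_1P_2|²/4 = 149/4 = 37.25.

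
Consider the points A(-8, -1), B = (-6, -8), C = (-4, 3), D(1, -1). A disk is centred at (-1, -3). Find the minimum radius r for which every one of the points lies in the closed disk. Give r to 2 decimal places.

7.28

The required radius is the distance from (-1, -3) to the farthest point.
Squared distances: 53, 50, 45, 8.
Maximum is 53, attained at A.
r = √53 ≈ 7.28.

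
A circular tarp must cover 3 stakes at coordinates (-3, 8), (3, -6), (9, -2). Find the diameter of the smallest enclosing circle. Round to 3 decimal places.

15.886

Call the three points A, B, C in the order given.
Side lengths²: AB² = 232, AC² = 244, BC² = 52.
Since AC² = 244 < 232 + 52 = 284, the triangle is acute, so the smallest enclosing circle is the circumcircle.
Circumcentre = (56/27, 17/9), r² = 45994/729.
Diameter = 2r = 2√(45994/729) ≈ 15.886.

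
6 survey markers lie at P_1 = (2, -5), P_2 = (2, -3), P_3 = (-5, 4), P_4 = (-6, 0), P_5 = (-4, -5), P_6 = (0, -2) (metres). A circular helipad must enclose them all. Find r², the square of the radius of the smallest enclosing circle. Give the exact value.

The minimum enclosing circle of a finite set is fixed by two of the points (as a diameter) or three (as a circumcircle).
The farthest pair is P_1–P_3 with squared distance 130. The circle on this segment as diameter has centre (-1.5, -0.5) and r² = 130/4 = 32.5.
Check P_2: distance² to centre = 18.5 ≤ 32.5, so it lies inside.
All remaining points lie in this disk, and no smaller disk contains both endpoints, so this is the minimum enclosing circle.

32.5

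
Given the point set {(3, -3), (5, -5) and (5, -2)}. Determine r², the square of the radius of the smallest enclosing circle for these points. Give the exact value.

Call the three points A, B, C in the order given.
Side lengths²: AB² = 8, AC² = 5, BC² = 9.
Since BC² = 9 < 8 + 5 = 13, the triangle is acute, so the smallest enclosing circle is the circumcircle.
Circumcentre = (4.5, -3.5), r² = 2.5.

2.5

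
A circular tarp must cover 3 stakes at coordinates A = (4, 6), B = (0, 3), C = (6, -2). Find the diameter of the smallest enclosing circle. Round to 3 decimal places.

8.474

Side lengths²: AB² = 25, AC² = 68, BC² = 61.
Since AC² = 68 < 61 + 25 = 86, the triangle is acute, so the smallest enclosing circle is the circumcircle.
Circumcentre = (77/19, 67/38), r² = 25925/1444.
Diameter = 2r = 2√(25925/1444) ≈ 8.474.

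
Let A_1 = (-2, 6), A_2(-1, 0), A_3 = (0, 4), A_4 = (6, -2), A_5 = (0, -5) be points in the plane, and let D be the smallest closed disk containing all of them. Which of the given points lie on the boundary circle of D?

A_1, A_4, A_5

The minimum enclosing circle is determined by three boundary points: A_1, A_4, A_5.
Their circumcentre is (5/6, 5/6) with r² = 625/18.
The farthest remaining point A_3 is at distance² 193/18 ≤ 625/18.
The points at distance exactly r from the centre are A_1, A_4, A_5 — 3 points.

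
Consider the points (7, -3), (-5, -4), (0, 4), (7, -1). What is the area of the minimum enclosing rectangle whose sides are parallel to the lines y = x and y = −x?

In coordinates u = x + y, v = x − y the rectangle is axis-aligned; the map (x,y)→(u,v) scales areas by 2.
u-values: 4, -9, 4, 6; range = 6 − (-9) = 15.
v-values: 10, -1, -4, 8; range = 10 − (-4) = 14.
Area = (15 × 14) / 2 = 105.

105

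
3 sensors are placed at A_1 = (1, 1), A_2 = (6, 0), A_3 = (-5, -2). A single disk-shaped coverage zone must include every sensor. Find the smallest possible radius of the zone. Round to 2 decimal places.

5.59

Side lengths²: A_1A_2² = 26, A_1A_3² = 45, A_2A_3² = 125.
Since A_2A_3² = 125 ≥ 45 + 26 = 71, the angle opposite A_2A_3 is not acute, so the smallest enclosing circle has A_2A_3 as diameter.
Centre = midpoint of A_2A_3 = (0.5, -1), r² = 125/4 = 31.25.
r = √(31.25) ≈ 5.59.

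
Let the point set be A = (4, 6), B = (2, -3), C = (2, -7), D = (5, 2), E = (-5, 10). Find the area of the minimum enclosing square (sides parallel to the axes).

The bounding box has width 10 and height 17.
An axis-aligned square enclosing the set must have side ≥ max(width, height).
So the minimum side is max(10, 17) = 17.
Area = 17² = 289.

289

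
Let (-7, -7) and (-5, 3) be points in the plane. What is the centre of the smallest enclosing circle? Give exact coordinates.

(-6, -2)

The smallest circle enclosing two points has them as diameter endpoints.
Centre = midpoint = (-6, -2); r² = |(-7, -7)−(-5, 3)|²/4 = 104/4 = 26.
Centre = (-6, -2).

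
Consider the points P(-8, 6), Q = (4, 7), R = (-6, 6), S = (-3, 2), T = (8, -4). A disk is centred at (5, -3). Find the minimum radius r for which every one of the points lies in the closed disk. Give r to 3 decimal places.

The required radius is the distance from (5, -3) to the farthest point.
Squared distances: 250, 101, 202, 89, 10.
Maximum is 250, attained at P.
r = √250 ≈ 15.811.

15.811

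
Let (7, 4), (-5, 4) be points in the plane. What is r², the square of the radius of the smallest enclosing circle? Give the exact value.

The smallest circle enclosing two points has them as diameter endpoints.
Centre = midpoint = (1, 4); r² = |(7, 4)−(-5, 4)|²/4 = 144/4 = 36.

36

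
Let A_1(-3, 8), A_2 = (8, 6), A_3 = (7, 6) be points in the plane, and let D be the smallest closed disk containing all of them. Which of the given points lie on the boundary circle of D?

A_1, A_2

Side lengths²: A_1A_2² = 125, A_1A_3² = 104, A_2A_3² = 1.
Since A_1A_2² = 125 ≥ 104 + 1 = 105, the angle opposite A_1A_2 is not acute, so the smallest enclosing circle has A_1A_2 as diameter.
Centre = midpoint of A_1A_2 = (2.5, 7), r² = 125/4 = 31.25.
The points at distance exactly r from the centre are A_1, A_2 — 2 points.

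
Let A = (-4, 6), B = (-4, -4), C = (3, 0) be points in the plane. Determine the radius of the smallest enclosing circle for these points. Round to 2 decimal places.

Side lengths²: AB² = 100, AC² = 85, BC² = 65.
Since AB² = 100 < 85 + 65 = 150, the triangle is acute, so the smallest enclosing circle is the circumcircle.
Circumcentre = (-31/14, 1), r² = 5525/196.
r = √(5525/196) ≈ 5.31.

5.31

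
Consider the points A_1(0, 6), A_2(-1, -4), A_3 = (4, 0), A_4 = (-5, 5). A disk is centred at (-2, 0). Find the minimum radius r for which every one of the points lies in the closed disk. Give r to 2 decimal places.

The required radius is the distance from (-2, 0) to the farthest point.
Squared distances: 40, 17, 36, 34.
Maximum is 40, attained at A_1.
r = √40 ≈ 6.32.

6.32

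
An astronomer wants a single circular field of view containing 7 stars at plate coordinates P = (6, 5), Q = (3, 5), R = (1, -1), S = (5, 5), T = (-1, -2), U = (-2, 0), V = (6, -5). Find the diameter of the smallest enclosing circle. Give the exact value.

The minimum enclosing circle of a finite set is fixed by two of the points (as a diameter) or three (as a circumcircle).
The minimum enclosing circle is determined by three boundary points: P, U, V.
Their circumcentre is (3.5625, 0) with r² = 30.94140625.
The farthest remaining point S is at distance² 27.06640625 ≤ 30.94140625.
Diameter = 2r = 2√(30.94140625) = 11.125.

11.125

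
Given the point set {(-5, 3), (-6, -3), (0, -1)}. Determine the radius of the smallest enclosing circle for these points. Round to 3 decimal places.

Call the three points A, B, C in the order given.
Side lengths²: AB² = 37, AC² = 41, BC² = 40.
Since AC² = 41 < 40 + 37 = 77, the triangle is acute, so the smallest enclosing circle is the circumcircle.
Circumcentre = (-121/34, -11/34), r² = 7585/578.
r = √(7585/578) ≈ 3.623.

3.623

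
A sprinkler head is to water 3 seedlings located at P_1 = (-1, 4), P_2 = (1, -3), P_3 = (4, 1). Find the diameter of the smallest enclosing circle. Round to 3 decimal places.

7.319

Side lengths²: P_1P_2² = 53, P_1P_3² = 34, P_2P_3² = 25.
Since P_1P_2² = 53 < 34 + 25 = 59, the triangle is acute, so the smallest enclosing circle is the circumcircle.
Circumcentre = (21/58, 35/58), r² = 22525/1682.
Diameter = 2r = 2√(22525/1682) ≈ 7.319.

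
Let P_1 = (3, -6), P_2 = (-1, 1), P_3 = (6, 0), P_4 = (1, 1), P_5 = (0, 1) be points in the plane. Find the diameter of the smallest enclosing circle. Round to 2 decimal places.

The minimum enclosing circle is determined by three boundary points: P_1, P_2, P_3.
Their circumcentre is (13/6, -11/6) with r² = 325/18.
The farthest remaining point P_5 is at distance² 229/18 ≤ 325/18.
Diameter = 2r = 2√(325/18) ≈ 8.50.

8.50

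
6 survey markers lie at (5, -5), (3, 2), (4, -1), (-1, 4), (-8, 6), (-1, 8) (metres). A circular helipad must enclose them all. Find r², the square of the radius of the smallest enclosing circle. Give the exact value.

72.5

By Welzl's lemma the MEC is supported by two points (diametrically opposite) or three points (on a circumcircle).
The farthest pair is (5, -5)–(-8, 6) with squared distance 290. The circle on this segment as diameter has centre (-1.5, 0.5) and r² = 290/4 = 72.5.
Check (3, 2): distance² to centre = 22.5 ≤ 72.5, so it lies inside.
All remaining points lie in this disk, and no smaller disk contains both endpoints, so this is the minimum enclosing circle.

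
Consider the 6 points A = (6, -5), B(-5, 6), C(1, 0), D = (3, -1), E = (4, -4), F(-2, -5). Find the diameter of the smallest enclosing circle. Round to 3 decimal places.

The farthest pair is A–B with squared distance 242. The circle on this segment as diameter has centre (0.5, 0.5) and r² = 242/4 = 60.5.
Check C: distance² to centre = 0.5 ≤ 60.5, so it lies inside.
All remaining points lie in this disk, and no smaller disk contains both endpoints, so this is the minimum enclosing circle.
Diameter = 2r = 2√(60.5) ≈ 15.556.

15.556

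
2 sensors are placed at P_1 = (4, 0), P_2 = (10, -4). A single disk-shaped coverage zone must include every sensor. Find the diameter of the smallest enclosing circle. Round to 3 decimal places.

The smallest circle enclosing two points has them as diameter endpoints.
Centre = midpoint = (7, -2); r² = |P_1P_2|²/4 = 52/4 = 13.
Diameter = 2r = 2√13 ≈ 7.211.

7.211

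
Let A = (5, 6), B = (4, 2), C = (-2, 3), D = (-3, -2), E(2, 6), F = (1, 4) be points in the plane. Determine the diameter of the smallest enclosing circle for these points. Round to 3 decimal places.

11.314

The minimum enclosing circle of a finite set is fixed by two of the points (as a diameter) or three (as a circumcircle).
The farthest pair is A–D with squared distance 128. The circle on this segment as diameter has centre (1, 2) and r² = 128/4 = 32.
Check B: distance² to centre = 9 ≤ 32, so it lies inside.
All remaining points lie in this disk, and no smaller disk contains both endpoints, so this is the minimum enclosing circle.
Diameter = 2r = 2√32 ≈ 11.314.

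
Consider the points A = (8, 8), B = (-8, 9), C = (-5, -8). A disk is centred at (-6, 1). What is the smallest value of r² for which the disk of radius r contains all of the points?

245

The required radius is the distance from (-6, 1) to the farthest point.
Squared distances: 245, 68, 82.
Maximum is 245, attained at A.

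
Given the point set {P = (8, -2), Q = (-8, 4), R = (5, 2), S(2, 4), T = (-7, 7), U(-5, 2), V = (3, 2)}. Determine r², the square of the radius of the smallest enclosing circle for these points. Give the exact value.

76.5

The farthest pair is P–T with squared distance 306. The circle on this segment as diameter has centre (0.5, 2.5) and r² = 306/4 = 76.5.
Check Q: distance² to centre = 74.5 ≤ 76.5, so it lies inside.
All remaining points lie in this disk, and no smaller disk contains both endpoints, so this is the minimum enclosing circle.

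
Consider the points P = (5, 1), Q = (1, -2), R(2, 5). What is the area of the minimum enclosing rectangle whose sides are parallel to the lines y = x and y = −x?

In coordinates u = x + y, v = x − y the rectangle is axis-aligned; the map (x,y)→(u,v) scales areas by 2.
u-values: 6, -1, 7; range = 7 − (-1) = 8.
v-values: 4, 3, -3; range = 4 − (-3) = 7.
Area = (8 × 7) / 2 = 28.

28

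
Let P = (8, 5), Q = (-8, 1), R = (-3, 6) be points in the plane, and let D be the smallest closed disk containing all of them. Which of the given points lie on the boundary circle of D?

P, Q

Side lengths²: PQ² = 272, PR² = 122, QR² = 50.
Since PQ² = 272 ≥ 122 + 50 = 172, the angle opposite PQ is not acute, so the smallest enclosing circle has PQ as diameter.
Centre = midpoint of PQ = (0, 3), r² = 272/4 = 68.
The points at distance exactly r from the centre are P, Q — 2 points.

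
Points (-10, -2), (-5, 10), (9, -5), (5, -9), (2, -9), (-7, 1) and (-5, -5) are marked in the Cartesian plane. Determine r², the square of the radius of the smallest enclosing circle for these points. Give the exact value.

By Welzl's lemma the MEC is supported by two points (diametrically opposite) or three points (on a circumcircle).
The farthest pair is (-5, 10)–(5, -9) with squared distance 461. The circle on this segment as diameter has centre (0, 0.5) and r² = 461/4 = 115.25.
Check (-10, -2): distance² to centre = 106.25 ≤ 115.25, so it lies inside.
All remaining points lie in this disk, and no smaller disk contains both endpoints, so this is the minimum enclosing circle.

115.25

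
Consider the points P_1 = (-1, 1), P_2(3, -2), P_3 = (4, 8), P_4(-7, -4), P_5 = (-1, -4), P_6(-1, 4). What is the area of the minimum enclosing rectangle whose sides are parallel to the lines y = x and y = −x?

In coordinates u = x + y, v = x − y the rectangle is axis-aligned; the map (x,y)→(u,v) scales areas by 2.
u-values: 0, 1, 12, -11, -5, 3; range = 12 − (-11) = 23.
v-values: -2, 5, -4, -3, 3, -5; range = 5 − (-5) = 10.
Area = (23 × 10) / 2 = 115.

115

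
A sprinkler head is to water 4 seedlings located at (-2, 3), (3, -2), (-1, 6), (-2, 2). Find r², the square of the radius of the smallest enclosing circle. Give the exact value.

The minimum enclosing circle of a finite set is fixed by two of the points (as a diameter) or three (as a circumcircle).
The farthest pair is (3, -2)–(-1, 6) with squared distance 80. The circle on this segment as diameter has centre (1, 2) and r² = 80/4 = 20.
Check (-2, 3): distance² to centre = 10 ≤ 20, so it lies inside.
All remaining points lie in this disk, and no smaller disk contains both endpoints, so this is the minimum enclosing circle.

20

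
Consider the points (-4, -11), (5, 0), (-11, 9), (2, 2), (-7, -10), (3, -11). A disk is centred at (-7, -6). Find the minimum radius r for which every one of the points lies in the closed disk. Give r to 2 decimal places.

15.52

The required radius is the distance from (-7, -6) to the farthest point.
Squared distances: 34, 180, 241, 145, 16, 125.
Maximum is 241, attained at (-11, 9).
r = √241 ≈ 15.52.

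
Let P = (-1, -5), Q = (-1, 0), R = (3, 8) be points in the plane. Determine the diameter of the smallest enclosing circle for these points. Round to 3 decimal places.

13.601

Side lengths²: PQ² = 25, PR² = 185, QR² = 80.
Since PR² = 185 ≥ 80 + 25 = 105, the angle opposite PR is not acute, so the smallest enclosing circle has PR as diameter.
Centre = midpoint of PR = (1, 1.5), r² = 185/4 = 46.25.
Diameter = 2r = 2√(46.25) ≈ 13.601.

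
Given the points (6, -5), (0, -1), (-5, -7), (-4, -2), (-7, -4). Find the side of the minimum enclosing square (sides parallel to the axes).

13

The bounding box has width 13 and height 6.
An axis-aligned square enclosing the set must have side ≥ max(width, height).
So the minimum side is max(13, 6) = 13.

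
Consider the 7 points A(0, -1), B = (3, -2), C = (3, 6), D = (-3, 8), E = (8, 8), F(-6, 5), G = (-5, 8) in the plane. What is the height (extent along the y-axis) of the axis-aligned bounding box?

10

max y = 8, min y = -2, so height = 10.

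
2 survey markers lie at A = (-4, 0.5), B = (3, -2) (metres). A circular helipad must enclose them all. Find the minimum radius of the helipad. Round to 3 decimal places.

3.717

The smallest circle enclosing two points has them as diameter endpoints.
Centre = midpoint = (-0.5, -0.75); r² = |AB|²/4 = 55.25/4 = 13.8125.
r = √(13.8125) ≈ 3.717.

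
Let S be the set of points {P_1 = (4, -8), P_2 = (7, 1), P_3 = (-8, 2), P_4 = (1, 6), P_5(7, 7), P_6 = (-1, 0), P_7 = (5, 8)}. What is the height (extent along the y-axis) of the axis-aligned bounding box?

max y = 8, min y = -8, so height = 16.

16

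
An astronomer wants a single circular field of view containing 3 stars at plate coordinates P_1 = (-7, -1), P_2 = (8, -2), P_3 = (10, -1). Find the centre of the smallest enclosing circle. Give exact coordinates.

(1.5, -1)

Side lengths²: P_1P_2² = 226, P_1P_3² = 289, P_2P_3² = 5.
Since P_1P_3² = 289 ≥ 226 + 5 = 231, the angle opposite P_1P_3 is not acute, so the smallest enclosing circle has P_1P_3 as diameter.
Centre = midpoint of P_1P_3 = (1.5, -1), r² = 289/4 = 72.25.
Centre = (1.5, -1).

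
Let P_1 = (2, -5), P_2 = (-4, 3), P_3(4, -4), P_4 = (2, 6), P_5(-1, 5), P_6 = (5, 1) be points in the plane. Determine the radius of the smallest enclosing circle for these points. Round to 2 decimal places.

The minimum enclosing circle is determined by three boundary points: P_1, P_2, P_4.
Their circumcentre is (1, 0.5) with r² = 31.25.
The farthest remaining point P_3 is at distance² 29.25 ≤ 31.25.
r = √(31.25) ≈ 5.59.

5.59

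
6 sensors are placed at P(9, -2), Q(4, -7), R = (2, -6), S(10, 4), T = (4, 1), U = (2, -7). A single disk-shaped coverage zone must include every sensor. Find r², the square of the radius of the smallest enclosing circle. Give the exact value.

46.25

A smallest enclosing disk is always determined by at most three of the input points on its boundary.
The farthest pair is S–U with squared distance 185. The circle on this segment as diameter has centre (6, -1.5) and r² = 185/4 = 46.25.
Check P: distance² to centre = 9.25 ≤ 46.25, so it lies inside.
All remaining points lie in this disk, and no smaller disk contains both endpoints, so this is the minimum enclosing circle.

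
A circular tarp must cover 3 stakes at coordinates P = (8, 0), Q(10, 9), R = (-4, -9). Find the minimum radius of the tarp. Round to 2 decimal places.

11.40

Side lengths²: PQ² = 85, PR² = 225, QR² = 520.
Since QR² = 520 ≥ 225 + 85 = 310, the angle opposite QR is not acute, so the smallest enclosing circle has QR as diameter.
Centre = midpoint of QR = (3, 0), r² = 520/4 = 130.
r = √130 ≈ 11.40.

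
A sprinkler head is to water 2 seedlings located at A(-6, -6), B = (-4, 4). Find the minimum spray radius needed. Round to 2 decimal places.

The smallest circle enclosing two points has them as diameter endpoints.
Centre = midpoint = (-5, -1); r² = |AB|²/4 = 104/4 = 26.
r = √26 ≈ 5.10.

5.10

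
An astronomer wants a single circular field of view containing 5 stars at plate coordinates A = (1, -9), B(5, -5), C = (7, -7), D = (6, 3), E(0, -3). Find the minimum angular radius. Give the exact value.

6.5

The farthest pair is A–D with squared distance 169. The circle on this segment as diameter has centre (3.5, -3) and r² = 169/4 = 42.25.
Check B: distance² to centre = 6.25 ≤ 42.25, so it lies inside.
All remaining points lie in this disk, and no smaller disk contains both endpoints, so this is the minimum enclosing circle.
r = √(42.25) = 6.5.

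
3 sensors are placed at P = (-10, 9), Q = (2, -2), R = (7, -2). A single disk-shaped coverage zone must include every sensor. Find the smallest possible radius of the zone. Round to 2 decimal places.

Side lengths²: PQ² = 265, PR² = 410, QR² = 25.
Since PR² = 410 ≥ 265 + 25 = 290, the angle opposite PR is not acute, so the smallest enclosing circle has PR as diameter.
Centre = midpoint of PR = (-1.5, 3.5), r² = 410/4 = 102.5.
r = √(102.5) ≈ 10.12.

10.12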